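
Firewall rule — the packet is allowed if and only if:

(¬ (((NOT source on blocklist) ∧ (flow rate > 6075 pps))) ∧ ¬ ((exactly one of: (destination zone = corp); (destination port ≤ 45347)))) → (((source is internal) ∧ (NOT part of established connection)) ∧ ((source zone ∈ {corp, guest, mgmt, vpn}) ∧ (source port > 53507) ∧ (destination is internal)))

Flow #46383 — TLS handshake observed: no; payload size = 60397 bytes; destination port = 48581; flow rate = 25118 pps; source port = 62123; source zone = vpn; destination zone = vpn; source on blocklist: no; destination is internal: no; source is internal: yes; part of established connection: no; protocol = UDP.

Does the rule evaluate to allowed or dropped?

Allowed

Atomic conditions:
  NOT source on blocklist: no → true
  flow rate > 6075 pps: 25118 > 6075 is true
  destination zone = corp: vpn == corp is false
  destination port ≤ 45347: 48581 ≤ 45347 is false
  source is internal: yes → true
  NOT part of established connection: no → true
  source zone ∈ {corp, guest, mgmt, vpn}: vpn is in the set → true
  source port > 53507: 62123 > 53507 is true
  destination is internal: no → false
Combine:
[1.1.1] true AND true = true
[1.1] NOT true = false
[1.2.1] exactly-one(false, false) = false
[1.2] NOT false = true
[1] false AND true = false
[2.1] true AND true = true
[2.2] true AND true AND false = false
[2] true AND false = false
[root] false → false (antecedent false ⇒ implication holds) = true
Overall: true → allowed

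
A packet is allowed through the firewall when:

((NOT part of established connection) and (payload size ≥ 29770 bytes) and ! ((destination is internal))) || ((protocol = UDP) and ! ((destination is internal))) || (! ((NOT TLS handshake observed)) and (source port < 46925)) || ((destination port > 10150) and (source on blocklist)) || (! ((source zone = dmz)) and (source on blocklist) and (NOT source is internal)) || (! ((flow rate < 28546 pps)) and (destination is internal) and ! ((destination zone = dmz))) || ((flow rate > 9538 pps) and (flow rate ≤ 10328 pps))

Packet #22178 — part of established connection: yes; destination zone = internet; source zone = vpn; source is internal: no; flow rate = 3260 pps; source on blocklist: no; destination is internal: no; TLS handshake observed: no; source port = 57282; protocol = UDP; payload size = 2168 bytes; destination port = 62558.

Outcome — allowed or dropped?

Allowed

Atomic conditions:
  NOT part of established connection: yes → false
  payload size ≥ 29770 bytes: 2168 ≥ 29770 is false
  destination is internal: no → false
  protocol = UDP: UDP == UDP is true
  NOT TLS handshake observed: no → true
  source port < 46925: 57282 < 46925 is false
  destination port > 10150: 62558 > 10150 is true
  source on blocklist: no → false
  source zone = dmz: vpn == dmz is false
  NOT source is internal: no → true
  flow rate < 28546 pps: 3260 < 28546 is true
  destination zone = dmz: internet == dmz is false
  flow rate > 9538 pps: 3260 > 9538 is false
  flow rate ≤ 10328 pps: 3260 ≤ 10328 is true
Combine:
[1.3] NOT false = true
[1] false AND false AND true = false
[2.2] NOT false = true
[2] true AND true = true
[3.1] NOT true = false
[3] false AND false = false
[4] true AND false = false
[5.1] NOT false = true
[5] true AND false AND true = false
[6.1] NOT true = false
[6.3] NOT false = true
[6] false AND false AND true = false
[7] false AND true = false
[root] false OR true OR false OR false OR false OR false OR false = true
Overall: true → allowed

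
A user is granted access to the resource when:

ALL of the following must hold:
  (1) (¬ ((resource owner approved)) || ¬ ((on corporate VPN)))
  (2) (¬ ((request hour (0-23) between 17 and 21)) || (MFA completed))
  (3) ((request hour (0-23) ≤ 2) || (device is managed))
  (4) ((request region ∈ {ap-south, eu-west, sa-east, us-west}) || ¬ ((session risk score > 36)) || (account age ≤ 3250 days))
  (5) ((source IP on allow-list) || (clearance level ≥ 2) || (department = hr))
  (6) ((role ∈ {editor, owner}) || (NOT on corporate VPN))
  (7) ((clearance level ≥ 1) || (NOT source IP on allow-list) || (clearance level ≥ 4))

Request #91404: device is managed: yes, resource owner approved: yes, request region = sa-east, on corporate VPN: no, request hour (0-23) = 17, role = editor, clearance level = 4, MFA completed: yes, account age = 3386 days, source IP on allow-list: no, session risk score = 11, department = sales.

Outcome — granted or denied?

Granted

Atomic conditions:
  resource owner approved: yes → true
  on corporate VPN: no → false
  request hour (0-23) between 17 and 21: 17 in [17, 21] is true
  MFA completed: yes → true
  request hour (0-23) ≤ 2: 17 ≤ 2 is false
  device is managed: yes → true
  request region ∈ {ap-south, eu-west, sa-east, us-west}: sa-east is in the set → true
  session risk score > 36: 11 > 36 is false
  account age ≤ 3250 days: 3386 ≤ 3250 is false
  source IP on allow-list: no → false
  clearance level ≥ 2: 4 ≥ 2 is true
  department = hr: sales == hr is false
  role ∈ {editor, owner}: editor is in the set → true
  NOT on corporate VPN: no → true
  clearance level ≥ 1: 4 ≥ 1 is true
  NOT source IP on allow-list: no → true
  clearance level ≥ 4: 4 ≥ 4 is true
Combine:
[1.1] NOT true = false
[1.2] NOT false = true
[1] false OR true = true
[2.1] NOT true = false
[2] false OR true = true
[3] false OR true = true
[4.2] NOT false = true
[4] true OR true OR false = true
[5] false OR true OR false = true
[6] true OR true = true
[7] true OR true OR true = true
[root] true AND true AND true AND true AND true AND true AND true = true
Overall: true → granted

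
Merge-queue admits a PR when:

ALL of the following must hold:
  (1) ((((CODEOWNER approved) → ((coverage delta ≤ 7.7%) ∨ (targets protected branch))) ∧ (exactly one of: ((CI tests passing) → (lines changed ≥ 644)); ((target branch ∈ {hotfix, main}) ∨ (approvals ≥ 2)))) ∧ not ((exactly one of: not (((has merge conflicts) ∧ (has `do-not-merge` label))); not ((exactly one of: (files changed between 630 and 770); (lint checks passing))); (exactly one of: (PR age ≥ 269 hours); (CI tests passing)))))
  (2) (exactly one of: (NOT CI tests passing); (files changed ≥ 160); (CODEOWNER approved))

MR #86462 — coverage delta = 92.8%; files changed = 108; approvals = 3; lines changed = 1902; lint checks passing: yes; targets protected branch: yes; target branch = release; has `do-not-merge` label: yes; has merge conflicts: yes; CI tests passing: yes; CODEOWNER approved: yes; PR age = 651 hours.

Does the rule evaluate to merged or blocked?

Atomic conditions:
  CODEOWNER approved: yes → true
  coverage delta ≤ 7.7%: 92.8 ≤ 7.7 is false
  targets protected branch: yes → true
  CI tests passing: yes → true
  lines changed ≥ 644: 1902 ≥ 644 is true
  target branch ∈ {hotfix, main}: release is not in the set → false
  approvals ≥ 2: 3 ≥ 2 is true
  has merge conflicts: yes → true
  has `do-not-merge` label: yes → true
  files changed between 630 and 770: 108 in [630, 770] is false
  lint checks passing: yes → true
  PR age ≥ 269 hours: 651 ≥ 269 is true
  NOT CI tests passing: yes → false
  files changed ≥ 160: 108 ≥ 160 is false
Combine:
[1.1.1.2] false OR true = true
[1.1.1] true → true = true
[1.1.2.1] true → true = true
[1.1.2.2] false OR true = true
[1.1.2] exactly-one(true, true) = false
[1.1] true AND false = false
[1.2.1.1.1] true AND true = true
[1.2.1.1] NOT true = false
[1.2.1.2.1] exactly-one(false, true) = true
[1.2.1.2] NOT true = false
[1.2.1.3] exactly-one(true, true) = false
[1.2.1] exactly-one(false, false, false) = false
[1.2] NOT false = true
[1] false AND true = false
[2] exactly-one(false, false, true) = true
[root] false AND true = false
Overall: false → blocked

Blocked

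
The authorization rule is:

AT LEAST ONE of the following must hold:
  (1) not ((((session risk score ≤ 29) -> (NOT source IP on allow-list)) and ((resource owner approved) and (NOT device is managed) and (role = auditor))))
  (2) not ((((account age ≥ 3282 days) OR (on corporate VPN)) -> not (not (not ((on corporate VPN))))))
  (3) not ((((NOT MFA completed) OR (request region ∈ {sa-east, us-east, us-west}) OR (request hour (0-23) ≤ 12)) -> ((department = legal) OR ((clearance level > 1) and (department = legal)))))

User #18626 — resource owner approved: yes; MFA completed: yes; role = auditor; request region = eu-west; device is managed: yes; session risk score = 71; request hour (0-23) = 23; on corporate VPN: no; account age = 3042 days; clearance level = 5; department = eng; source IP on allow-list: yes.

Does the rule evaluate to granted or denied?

Granted

Atomic conditions:
  session risk score ≤ 29: 71 ≤ 29 is false
  NOT source IP on allow-list: yes → false
  resource owner approved: yes → true
  NOT device is managed: yes → false
  role = auditor: auditor == auditor is true
  account age ≥ 3282 days: 3042 ≥ 3282 is false
  on corporate VPN: no → false
  NOT MFA completed: yes → false
  request region ∈ {sa-east, us-east, us-west}: eu-west is not in the set → false
  request hour (0-23) ≤ 12: 23 ≤ 12 is false
  department = legal: eng == legal is false
  clearance level > 1: 5 > 1 is true
Combine:
[1.1.1] false → false (antecedent false ⇒ implication holds) = true
[1.1.2] true AND false AND true = false
[1.1] true AND false = false
[1] NOT false = true
[2.1.1] false OR false = false
[2.1.2.1.1] NOT false = true
[2.1.2.1] NOT true = false
[2.1.2] NOT false = true
[2.1] false → true (antecedent false ⇒ implication holds) = true
[2] NOT true = false
[3.1.1] false OR false OR false = false
[3.1.2.2] true AND false = false
[3.1.2] false OR false = false
[3.1] false → false (antecedent false ⇒ implication holds) = true
[3] NOT true = false
[root] true OR false OR false = true
Overall: true → granted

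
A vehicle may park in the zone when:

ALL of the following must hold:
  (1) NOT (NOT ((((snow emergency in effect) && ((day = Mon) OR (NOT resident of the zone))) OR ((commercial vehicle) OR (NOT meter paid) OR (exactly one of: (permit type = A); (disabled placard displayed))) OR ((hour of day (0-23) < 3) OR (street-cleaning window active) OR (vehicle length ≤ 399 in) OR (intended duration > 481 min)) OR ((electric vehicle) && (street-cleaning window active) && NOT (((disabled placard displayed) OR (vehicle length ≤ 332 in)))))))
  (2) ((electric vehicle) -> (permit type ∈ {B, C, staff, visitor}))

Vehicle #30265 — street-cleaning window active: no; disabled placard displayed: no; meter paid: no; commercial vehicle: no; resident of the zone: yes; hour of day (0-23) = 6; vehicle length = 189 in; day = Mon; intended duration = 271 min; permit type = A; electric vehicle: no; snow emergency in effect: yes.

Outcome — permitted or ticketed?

Atomic conditions:
  snow emergency in effect: yes → true
  day = Mon: Mon == Mon is true
  NOT resident of the zone: yes → false
  commercial vehicle: no → false
  NOT meter paid: no → true
  permit type = A: A == A is true
  disabled placard displayed: no → false
  hour of day (0-23) < 3: 6 < 3 is false
  street-cleaning window active: no → false
  vehicle length ≤ 399 in: 189 ≤ 399 is true
  intended duration > 481 min: 271 > 481 is false
  electric vehicle: no → false
  vehicle length ≤ 332 in: 189 ≤ 332 is true
  permit type ∈ {B, C, staff, visitor}: A is not in the set → false
Combine:
[1.1.1.1.2] true OR false = true
[1.1.1.1] true AND true = true
[1.1.1.2.3] exactly-one(true, false) = true
[1.1.1.2] false OR true OR true = true
[1.1.1.3] false OR false OR true OR false = true
[1.1.1.4.3.1] false OR true = true
[1.1.1.4.3] NOT true = false
[1.1.1.4] false AND false AND false = false
[1.1.1] true OR true OR true OR false = true
[1.1] NOT true = false
[1] NOT false = true
[2] false → false (antecedent false ⇒ implication holds) = true
[root] true AND true = true
Overall: true → permitted

Permitted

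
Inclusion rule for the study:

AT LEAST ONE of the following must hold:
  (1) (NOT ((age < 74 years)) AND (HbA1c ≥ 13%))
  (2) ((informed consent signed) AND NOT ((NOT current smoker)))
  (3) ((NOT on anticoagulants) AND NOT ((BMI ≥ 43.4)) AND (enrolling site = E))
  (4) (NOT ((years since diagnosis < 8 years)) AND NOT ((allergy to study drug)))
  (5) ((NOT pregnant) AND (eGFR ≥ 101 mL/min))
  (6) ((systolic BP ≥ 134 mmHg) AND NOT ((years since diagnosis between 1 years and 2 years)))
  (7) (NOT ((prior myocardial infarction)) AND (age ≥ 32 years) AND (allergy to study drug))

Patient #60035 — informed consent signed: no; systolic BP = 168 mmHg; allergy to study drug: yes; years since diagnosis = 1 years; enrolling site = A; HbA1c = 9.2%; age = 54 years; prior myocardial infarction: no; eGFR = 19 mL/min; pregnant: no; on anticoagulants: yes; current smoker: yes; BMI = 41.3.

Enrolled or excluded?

Atomic conditions:
  age < 74 years: 54 < 74 is true
  HbA1c ≥ 13%: 9.2 ≥ 13 is false
  informed consent signed: no → false
  NOT current smoker: yes → false
  NOT on anticoagulants: yes → false
  BMI ≥ 43.4: 41.3 ≥ 43.4 is false
  enrolling site = E: A == E is false
  years since diagnosis < 8 years: 1 < 8 is true
  allergy to study drug: yes → true
  NOT pregnant: no → true
  eGFR ≥ 101 mL/min: 19 ≥ 101 is false
  systolic BP ≥ 134 mmHg: 168 ≥ 134 is true
  years since diagnosis between 1 years and 2 years: 1 in [1, 2] is true
  prior myocardial infarction: no → false
  age ≥ 32 years: 54 ≥ 32 is true
Combine:
[1.1] NOT true = false
[1] false AND false = false
[2.2] NOT false = true
[2] false AND true = false
[3.2] NOT false = true
[3] false AND true AND false = false
[4.1] NOT true = false
[4.2] NOT true = false
[4] false AND false = false
[5] true AND false = false
[6.2] NOT true = false
[6] true AND false = false
[7.1] NOT false = true
[7] true AND true AND true = true
[root] false OR false OR false OR false OR false OR false OR true = true
Overall: true → enrolled

Enrolled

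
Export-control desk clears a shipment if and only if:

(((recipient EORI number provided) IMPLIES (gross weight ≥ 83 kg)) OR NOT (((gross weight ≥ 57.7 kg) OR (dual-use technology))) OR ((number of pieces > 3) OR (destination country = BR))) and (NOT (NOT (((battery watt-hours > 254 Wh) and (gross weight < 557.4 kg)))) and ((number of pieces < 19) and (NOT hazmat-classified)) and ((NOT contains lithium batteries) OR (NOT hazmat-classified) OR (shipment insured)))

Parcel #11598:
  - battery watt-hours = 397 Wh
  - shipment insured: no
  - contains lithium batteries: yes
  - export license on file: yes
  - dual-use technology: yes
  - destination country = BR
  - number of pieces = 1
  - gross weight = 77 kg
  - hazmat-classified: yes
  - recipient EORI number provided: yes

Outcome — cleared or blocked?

Atomic conditions:
  recipient EORI number provided: yes → true
  gross weight ≥ 83 kg: 77 ≥ 83 is false
  gross weight ≥ 57.7 kg: 77 ≥ 57.7 is true
  dual-use technology: yes → true
  number of pieces > 3: 1 > 3 is false
  destination country = BR: BR == BR is true
  battery watt-hours > 254 Wh: 397 > 254 is true
  gross weight < 557.4 kg: 77 < 557.4 is true
  number of pieces < 19: 1 < 19 is true
  NOT hazmat-classified: yes → false
  NOT contains lithium batteries: yes → false
  shipment insured: no → false
Combine:
[1.1] true → false = false
[1.2.1] true OR true = true
[1.2] NOT true = false
[1.3] false OR true = true
[1] false OR false OR true = true
[2.1.1.1] true AND true = true
[2.1.1] NOT true = false
[2.1] NOT false = true
[2.2] true AND false = false
[2.3] false OR false OR false = false
[2] true AND false AND false = false
[root] true AND false = false
Overall: false → blocked

Blocked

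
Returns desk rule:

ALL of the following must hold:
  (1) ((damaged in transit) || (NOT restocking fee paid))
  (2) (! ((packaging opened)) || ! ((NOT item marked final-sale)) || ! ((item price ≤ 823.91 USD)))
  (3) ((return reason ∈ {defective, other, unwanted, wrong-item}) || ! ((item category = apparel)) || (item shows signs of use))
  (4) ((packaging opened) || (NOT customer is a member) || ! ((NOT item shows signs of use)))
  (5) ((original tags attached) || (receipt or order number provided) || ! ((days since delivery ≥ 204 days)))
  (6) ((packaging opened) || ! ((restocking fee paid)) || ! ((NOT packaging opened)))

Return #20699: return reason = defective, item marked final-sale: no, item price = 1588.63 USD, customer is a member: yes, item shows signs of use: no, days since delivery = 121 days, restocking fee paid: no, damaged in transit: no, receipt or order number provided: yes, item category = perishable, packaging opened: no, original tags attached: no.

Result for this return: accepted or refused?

Refused

Atomic conditions:
  damaged in transit: no → false
  NOT restocking fee paid: no → true
  packaging opened: no → false
  NOT item marked final-sale: no → true
  item price ≤ 823.91 USD: 1588.63 ≤ 823.91 is false
  return reason ∈ {defective, other, unwanted, wrong-item}: defective is in the set → true
  item category = apparel: perishable == apparel is false
  item shows signs of use: no → false
  NOT customer is a member: yes → false
  NOT item shows signs of use: no → true
  original tags attached: no → false
  receipt or order number provided: yes → true
  days since delivery ≥ 204 days: 121 ≥ 204 is false
  restocking fee paid: no → false
  NOT packaging opened: no → true
Combine:
[1] false OR true = true
[2.1] NOT false = true
[2.2] NOT true = false
[2.3] NOT false = true
[2] true OR false OR true = true
[3.2] NOT false = true
[3] true OR true OR false = true
[4.3] NOT true = false
[4] false OR false OR false = false
[5.3] NOT false = true
[5] false OR true OR true = true
[6.2] NOT false = true
[6.3] NOT true = false
[6] false OR true OR false = true
[root] true AND true AND true AND false AND true AND true = false
Overall: false → refused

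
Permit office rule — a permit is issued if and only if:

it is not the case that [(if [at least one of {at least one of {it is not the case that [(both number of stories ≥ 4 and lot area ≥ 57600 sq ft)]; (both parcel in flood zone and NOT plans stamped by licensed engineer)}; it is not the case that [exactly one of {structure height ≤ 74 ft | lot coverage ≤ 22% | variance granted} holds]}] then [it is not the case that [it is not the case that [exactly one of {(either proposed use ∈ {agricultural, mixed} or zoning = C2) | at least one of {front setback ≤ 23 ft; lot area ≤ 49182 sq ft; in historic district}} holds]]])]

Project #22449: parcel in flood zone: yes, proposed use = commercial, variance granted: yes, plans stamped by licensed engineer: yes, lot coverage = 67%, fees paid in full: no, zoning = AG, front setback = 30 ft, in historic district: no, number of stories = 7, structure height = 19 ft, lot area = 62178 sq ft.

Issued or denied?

Issued

Atomic conditions:
  number of stories ≥ 4: 7 ≥ 4 is true
  lot area ≥ 57600 sq ft: 62178 ≥ 57600 is true
  parcel in flood zone: yes → true
  NOT plans stamped by licensed engineer: yes → false
  structure height ≤ 74 ft: 19 ≤ 74 is true
  lot coverage ≤ 22%: 67 ≤ 22 is false
  variance granted: yes → true
  proposed use ∈ {agricultural, mixed}: commercial is not in the set → false
  zoning = C2: AG == C2 is false
  front setback ≤ 23 ft: 30 ≤ 23 is false
  lot area ≤ 49182 sq ft: 62178 ≤ 49182 is false
  in historic district: no → false
Combine:
[1.1.1.1.1] true AND true = true
[1.1.1.1] NOT true = false
[1.1.1.2] true AND false = false
[1.1.1] false OR false = false
[1.1.2.1] exactly-one(true, false, true) = false
[1.1.2] NOT false = true
[1.1] false OR true = true
[1.2.1.1.1] false OR false = false
[1.2.1.1.2] false OR false OR false = false
[1.2.1.1] exactly-one(false, false) = false
[1.2.1] NOT false = true
[1.2] NOT true = false
[1] true → false = false
[root] NOT false = true
Overall: true → issued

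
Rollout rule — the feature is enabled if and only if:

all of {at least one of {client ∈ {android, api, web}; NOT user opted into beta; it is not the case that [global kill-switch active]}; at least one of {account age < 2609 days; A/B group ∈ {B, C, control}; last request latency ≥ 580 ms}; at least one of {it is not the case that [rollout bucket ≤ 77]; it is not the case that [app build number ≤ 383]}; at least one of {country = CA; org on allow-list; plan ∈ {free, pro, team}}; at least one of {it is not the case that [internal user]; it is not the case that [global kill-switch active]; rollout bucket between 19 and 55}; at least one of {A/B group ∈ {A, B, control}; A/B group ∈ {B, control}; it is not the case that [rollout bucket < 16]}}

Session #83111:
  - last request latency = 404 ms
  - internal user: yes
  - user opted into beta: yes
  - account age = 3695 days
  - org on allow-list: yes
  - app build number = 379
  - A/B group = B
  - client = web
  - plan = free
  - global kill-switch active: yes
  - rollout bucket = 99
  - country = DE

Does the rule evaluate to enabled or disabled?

Atomic conditions:
  client ∈ {android, api, web}: web is in the set → true
  NOT user opted into beta: yes → false
  global kill-switch active: yes → true
  account age < 2609 days: 3695 < 2609 is false
  A/B group ∈ {B, C, control}: B is in the set → true
  last request latency ≥ 580 ms: 404 ≥ 580 is false
  rollout bucket ≤ 77: 99 ≤ 77 is false
  app build number ≤ 383: 379 ≤ 383 is true
  country = CA: DE == CA is false
  org on allow-list: yes → true
  plan ∈ {free, pro, team}: free is in the set → true
  internal user: yes → true
  rollout bucket between 19 and 55: 99 in [19, 55] is false
  A/B group ∈ {A, B, control}: B is in the set → true
  A/B group ∈ {B, control}: B is in the set → true
  rollout bucket < 16: 99 < 16 is false
Combine:
[1.3] NOT true = false
[1] true OR false OR false = true
[2] false OR true OR false = true
[3.1] NOT false = true
[3.2] NOT true = false
[3] true OR false = true
[4] false OR true OR true = true
[5.1] NOT true = false
[5.2] NOT true = false
[5] false OR false OR false = false
[6.3] NOT false = true
[6] true OR true OR true = true
[root] true AND true AND true AND true AND false AND true = false
Overall: false → disabled

Disabled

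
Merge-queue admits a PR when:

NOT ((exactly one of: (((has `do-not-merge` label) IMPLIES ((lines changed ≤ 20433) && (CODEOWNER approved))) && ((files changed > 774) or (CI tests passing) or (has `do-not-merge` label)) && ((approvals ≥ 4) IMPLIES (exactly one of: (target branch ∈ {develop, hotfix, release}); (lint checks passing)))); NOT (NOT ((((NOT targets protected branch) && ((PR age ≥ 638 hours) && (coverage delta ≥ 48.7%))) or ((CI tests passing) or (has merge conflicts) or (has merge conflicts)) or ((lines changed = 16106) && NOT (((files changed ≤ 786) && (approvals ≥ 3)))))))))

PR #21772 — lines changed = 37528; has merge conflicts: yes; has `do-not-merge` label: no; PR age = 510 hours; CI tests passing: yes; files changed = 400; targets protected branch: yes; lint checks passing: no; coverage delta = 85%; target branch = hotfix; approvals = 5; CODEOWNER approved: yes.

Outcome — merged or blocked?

Merged

Atomic conditions:
  has `do-not-merge` label: no → false
  lines changed ≤ 20433: 37528 ≤ 20433 is false
  CODEOWNER approved: yes → true
  files changed > 774: 400 > 774 is false
  CI tests passing: yes → true
  approvals ≥ 4: 5 ≥ 4 is true
  target branch ∈ {develop, hotfix, release}: hotfix is in the set → true
  lint checks passing: no → false
  NOT targets protected branch: yes → false
  PR age ≥ 638 hours: 510 ≥ 638 is false
  coverage delta ≥ 48.7%: 85 ≥ 48.7 is true
  has merge conflicts: yes → true
  lines changed = 16106: 37528 == 16106 is false
  files changed ≤ 786: 400 ≤ 786 is true
  approvals ≥ 3: 5 ≥ 3 is true
Combine:
[1.1.1.2] false AND true = false
[1.1.1] false → false (antecedent false ⇒ implication holds) = true
[1.1.2] false OR true OR false = true
[1.1.3.2] exactly-one(true, false) = true
[1.1.3] true → true = true
[1.1] true AND true AND true = true
[1.2.1.1.1.2] false AND true = false
[1.2.1.1.1] false AND false = false
[1.2.1.1.2] true OR true OR true = true
[1.2.1.1.3.2.1] true AND true = true
[1.2.1.1.3.2] NOT true = false
[1.2.1.1.3] false AND false = false
[1.2.1.1] false OR true OR false = true
[1.2.1] NOT true = false
[1.2] NOT false = true
[1] exactly-one(true, true) = false
[root] NOT false = true
Overall: true → merged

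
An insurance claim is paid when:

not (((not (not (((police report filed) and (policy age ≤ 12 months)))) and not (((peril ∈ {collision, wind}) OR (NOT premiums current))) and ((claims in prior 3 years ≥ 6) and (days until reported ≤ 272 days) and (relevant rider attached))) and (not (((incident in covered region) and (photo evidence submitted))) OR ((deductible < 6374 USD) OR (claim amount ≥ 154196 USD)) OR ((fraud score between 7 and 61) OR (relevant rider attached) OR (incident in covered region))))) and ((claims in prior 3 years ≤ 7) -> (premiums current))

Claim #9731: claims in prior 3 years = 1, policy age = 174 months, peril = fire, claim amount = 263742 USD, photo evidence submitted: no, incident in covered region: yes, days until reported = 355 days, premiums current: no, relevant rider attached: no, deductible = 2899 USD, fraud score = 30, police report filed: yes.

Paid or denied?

Denied

Atomic conditions:
  police report filed: yes → true
  policy age ≤ 12 months: 174 ≤ 12 is false
  peril ∈ {collision, wind}: fire is not in the set → false
  NOT premiums current: no → true
  claims in prior 3 years ≥ 6: 1 ≥ 6 is false
  days until reported ≤ 272 days: 355 ≤ 272 is false
  relevant rider attached: no → false
  incident in covered region: yes → true
  photo evidence submitted: no → false
  deductible < 6374 USD: 2899 < 6374 is true
  claim amount ≥ 154196 USD: 263742 ≥ 154196 is true
  fraud score between 7 and 61: 30 in [7, 61] is true
  claims in prior 3 years ≤ 7: 1 ≤ 7 is true
  premiums current: no → false
Combine:
[1.1.1.1.1.1] true AND false = false
[1.1.1.1.1] NOT false = true
[1.1.1.1] NOT true = false
[1.1.1.2.1] false OR true = true
[1.1.1.2] NOT true = false
[1.1.1.3] false AND false AND false = false
[1.1.1] false AND false AND false = false
[1.1.2.1.1] true AND false = false
[1.1.2.1] NOT false = true
[1.1.2.2] true OR true = true
[1.1.2.3] true OR false OR true = true
[1.1.2] true OR true OR true = true
[1.1] false AND true = false
[1] NOT false = true
[2] true → false = false
[root] true AND false = false
Overall: false → denied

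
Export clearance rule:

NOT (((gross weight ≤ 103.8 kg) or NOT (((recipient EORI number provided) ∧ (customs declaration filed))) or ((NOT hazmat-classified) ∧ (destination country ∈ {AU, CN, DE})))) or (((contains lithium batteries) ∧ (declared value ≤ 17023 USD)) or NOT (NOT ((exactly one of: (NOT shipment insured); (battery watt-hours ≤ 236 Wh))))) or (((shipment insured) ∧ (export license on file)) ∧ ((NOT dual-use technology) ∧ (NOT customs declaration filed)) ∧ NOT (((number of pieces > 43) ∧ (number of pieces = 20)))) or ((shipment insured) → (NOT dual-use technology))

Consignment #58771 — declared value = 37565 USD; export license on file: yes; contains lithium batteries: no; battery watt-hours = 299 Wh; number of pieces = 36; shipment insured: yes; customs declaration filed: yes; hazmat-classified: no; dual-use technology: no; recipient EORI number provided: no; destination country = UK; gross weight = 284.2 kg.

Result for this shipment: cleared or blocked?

Atomic conditions:
  gross weight ≤ 103.8 kg: 284.2 ≤ 103.8 is false
  recipient EORI number provided: no → false
  customs declaration filed: yes → true
  NOT hazmat-classified: no → true
  destination country ∈ {AU, CN, DE}: UK is not in the set → false
  contains lithium batteries: no → false
  declared value ≤ 17023 USD: 37565 ≤ 17023 is false
  NOT shipment insured: yes → false
  battery watt-hours ≤ 236 Wh: 299 ≤ 236 is false
  shipment insured: yes → true
  export license on file: yes → true
  NOT dual-use technology: no → true
  NOT customs declaration filed: yes → false
  number of pieces > 43: 36 > 43 is false
  number of pieces = 20: 36 == 20 is false
Combine:
[1.1.2.1] false AND true = false
[1.1.2] NOT false = true
[1.1.3] true AND false = false
[1.1] false OR true OR false = true
[1] NOT true = false
[2.1] false AND false = false
[2.2.1.1] exactly-one(false, false) = false
[2.2.1] NOT false = true
[2.2] NOT true = false
[2] false OR false = false
[3.1] true AND true = true
[3.2] true AND false = false
[3.3.1] false AND false = false
[3.3] NOT false = true
[3] true AND false AND true = false
[4] true → true = true
[root] false OR false OR false OR true = true
Overall: true → cleared

Cleared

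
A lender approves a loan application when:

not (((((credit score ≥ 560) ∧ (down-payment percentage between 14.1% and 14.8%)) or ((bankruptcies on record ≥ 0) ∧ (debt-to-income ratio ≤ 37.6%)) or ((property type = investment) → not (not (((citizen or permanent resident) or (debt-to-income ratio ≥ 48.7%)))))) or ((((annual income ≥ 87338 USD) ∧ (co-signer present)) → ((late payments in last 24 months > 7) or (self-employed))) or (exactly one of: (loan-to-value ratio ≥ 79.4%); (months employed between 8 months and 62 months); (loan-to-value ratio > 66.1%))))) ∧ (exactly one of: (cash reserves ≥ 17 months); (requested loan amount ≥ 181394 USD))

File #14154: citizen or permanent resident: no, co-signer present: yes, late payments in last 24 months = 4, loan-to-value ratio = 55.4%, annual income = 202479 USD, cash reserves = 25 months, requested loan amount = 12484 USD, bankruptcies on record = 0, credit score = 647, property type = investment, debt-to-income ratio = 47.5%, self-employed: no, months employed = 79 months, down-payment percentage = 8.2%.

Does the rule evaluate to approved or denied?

Atomic conditions:
  credit score ≥ 560: 647 ≥ 560 is true
  down-payment percentage between 14.1% and 14.8%: 8.2 in [14.1, 14.8] is false
  bankruptcies on record ≥ 0: 0 ≥ 0 is true
  debt-to-income ratio ≤ 37.6%: 47.5 ≤ 37.6 is false
  property type = investment: investment == investment is true
  citizen or permanent resident: no → false
  debt-to-income ratio ≥ 48.7%: 47.5 ≥ 48.7 is false
  annual income ≥ 87338 USD: 202479 ≥ 87338 is true
  co-signer present: yes → true
  late payments in last 24 months > 7: 4 > 7 is false
  self-employed: no → false
  loan-to-value ratio ≥ 79.4%: 55.4 ≥ 79.4 is false
  months employed between 8 months and 62 months: 79 in [8, 62] is false
  loan-to-value ratio > 66.1%: 55.4 > 66.1 is false
  cash reserves ≥ 17 months: 25 ≥ 17 is true
  requested loan amount ≥ 181394 USD: 12484 ≥ 181394 is false
Combine:
[1.1.1.1] true AND false = false
[1.1.1.2] true AND false = false
[1.1.1.3.2.1.1] false OR false = false
[1.1.1.3.2.1] NOT false = true
[1.1.1.3.2] NOT true = false
[1.1.1.3] true → false = false
[1.1.1] false OR false OR false = false
[1.1.2.1.1] true AND true = true
[1.1.2.1.2] false OR false = false
[1.1.2.1] true → false = false
[1.1.2.2] exactly-one(false, false, false) = false
[1.1.2] false OR false = false
[1.1] false OR false = false
[1] NOT false = true
[2] exactly-one(true, false) = true
[root] true AND true = true
Overall: true → approved

Approved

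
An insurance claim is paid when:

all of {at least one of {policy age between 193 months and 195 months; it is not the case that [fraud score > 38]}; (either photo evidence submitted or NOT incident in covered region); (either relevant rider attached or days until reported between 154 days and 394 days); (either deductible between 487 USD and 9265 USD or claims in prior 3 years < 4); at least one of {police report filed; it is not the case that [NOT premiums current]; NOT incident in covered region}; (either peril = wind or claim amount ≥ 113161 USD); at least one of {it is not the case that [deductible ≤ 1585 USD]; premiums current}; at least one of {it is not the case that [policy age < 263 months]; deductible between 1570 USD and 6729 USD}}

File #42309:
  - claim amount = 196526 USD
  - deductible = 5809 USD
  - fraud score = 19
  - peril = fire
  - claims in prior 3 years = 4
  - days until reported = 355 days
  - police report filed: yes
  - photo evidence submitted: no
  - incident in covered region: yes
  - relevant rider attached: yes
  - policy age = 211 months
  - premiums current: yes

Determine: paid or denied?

Denied

Atomic conditions:
  policy age between 193 months and 195 months: 211 in [193, 195] is false
  fraud score > 38: 19 > 38 is false
  photo evidence submitted: no → false
  NOT incident in covered region: yes → false
  relevant rider attached: yes → true
  days until reported between 154 days and 394 days: 355 in [154, 394] is true
  deductible between 487 USD and 9265 USD: 5809 in [487, 9265] is true
  claims in prior 3 years < 4: 4 < 4 is false
  police report filed: yes → true
  NOT premiums current: yes → false
  peril = wind: fire == wind is false
  claim amount ≥ 113161 USD: 196526 ≥ 113161 is true
  deductible ≤ 1585 USD: 5809 ≤ 1585 is false
  premiums current: yes → true
  policy age < 263 months: 211 < 263 is true
  deductible between 1570 USD and 6729 USD: 5809 in [1570, 6729] is true
Combine:
[1.2] NOT false = true
[1] false OR true = true
[2] false OR false = false
[3] true OR true = true
[4] true OR false = true
[5.2] NOT false = true
[5] true OR true OR false = true
[6] false OR true = true
[7.1] NOT false = true
[7] true OR true = true
[8.1] NOT true = false
[8] false OR true = true
[root] true AND false AND true AND true AND true AND true AND true AND true = false
Overall: false → denied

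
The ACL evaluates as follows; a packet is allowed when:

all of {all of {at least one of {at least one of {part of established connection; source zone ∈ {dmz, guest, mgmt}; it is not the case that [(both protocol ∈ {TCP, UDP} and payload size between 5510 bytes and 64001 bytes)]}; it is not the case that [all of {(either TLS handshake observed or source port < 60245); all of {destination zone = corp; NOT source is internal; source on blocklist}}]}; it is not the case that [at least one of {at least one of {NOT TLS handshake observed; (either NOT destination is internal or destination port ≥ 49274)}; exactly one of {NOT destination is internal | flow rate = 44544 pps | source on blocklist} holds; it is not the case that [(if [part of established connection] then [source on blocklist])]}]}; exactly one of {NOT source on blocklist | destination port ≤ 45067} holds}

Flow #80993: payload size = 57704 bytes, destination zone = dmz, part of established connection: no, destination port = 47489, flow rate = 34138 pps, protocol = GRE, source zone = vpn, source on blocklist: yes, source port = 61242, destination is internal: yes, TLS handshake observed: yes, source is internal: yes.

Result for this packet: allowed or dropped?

Dropped

Atomic conditions:
  part of established connection: no → false
  source zone ∈ {dmz, guest, mgmt}: vpn is not in the set → false
  protocol ∈ {TCP, UDP}: GRE is not in the set → false
  payload size between 5510 bytes and 64001 bytes: 57704 in [5510, 64001] is true
  TLS handshake observed: yes → true
  source port < 60245: 61242 < 60245 is false
  destination zone = corp: dmz == corp is false
  NOT source is internal: yes → false
  source on blocklist: yes → true
  NOT TLS handshake observed: yes → false
  NOT destination is internal: yes → false
  destination port ≥ 49274: 47489 ≥ 49274 is false
  flow rate = 44544 pps: 34138 == 44544 is false
  NOT source on blocklist: yes → false
  destination port ≤ 45067: 47489 ≤ 45067 is false
Combine:
[1.1.1.3.1] false AND true = false
[1.1.1.3] NOT false = true
[1.1.1] false OR false OR true = true
[1.1.2.1.1] true OR false = true
[1.1.2.1.2] false AND false AND true = false
[1.1.2.1] true AND false = false
[1.1.2] NOT false = true
[1.1] true OR true = true
[1.2.1.1.2] false OR false = false
[1.2.1.1] false OR false = false
[1.2.1.2] exactly-one(false, false, true) = true
[1.2.1.3.1] false → true (antecedent false ⇒ implication holds) = true
[1.2.1.3] NOT true = false
[1.2.1] false OR true OR false = true
[1.2] NOT true = false
[1] true AND false = false
[2] exactly-one(false, false) = false
[root] false AND false = false
Overall: false → dropped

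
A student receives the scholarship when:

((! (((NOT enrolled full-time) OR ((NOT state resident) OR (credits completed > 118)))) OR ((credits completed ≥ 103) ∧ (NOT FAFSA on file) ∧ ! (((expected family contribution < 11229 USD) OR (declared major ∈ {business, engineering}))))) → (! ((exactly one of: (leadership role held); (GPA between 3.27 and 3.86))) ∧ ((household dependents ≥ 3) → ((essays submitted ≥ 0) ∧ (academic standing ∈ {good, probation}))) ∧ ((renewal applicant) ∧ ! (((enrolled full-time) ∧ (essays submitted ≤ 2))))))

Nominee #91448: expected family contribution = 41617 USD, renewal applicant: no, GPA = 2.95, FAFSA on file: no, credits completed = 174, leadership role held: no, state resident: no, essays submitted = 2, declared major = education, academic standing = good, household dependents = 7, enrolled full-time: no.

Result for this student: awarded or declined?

Atomic conditions:
  NOT enrolled full-time: no → true
  NOT state resident: no → true
  credits completed > 118: 174 > 118 is true
  credits completed ≥ 103: 174 ≥ 103 is true
  NOT FAFSA on file: no → true
  expected family contribution < 11229 USD: 41617 < 11229 is false
  declared major ∈ {business, engineering}: education is not in the set → false
  leadership role held: no → false
  GPA between 3.27 and 3.86: 2.95 in [3.27, 3.86] is false
  household dependents ≥ 3: 7 ≥ 3 is true
  essays submitted ≥ 0: 2 ≥ 0 is true
  academic standing ∈ {good, probation}: good is in the set → true
  renewal applicant: no → false
  enrolled full-time: no → false
  essays submitted ≤ 2: 2 ≤ 2 is true
Combine:
[1.1.1.2] true OR true = true
[1.1.1] true OR true = true
[1.1] NOT true = false
[1.2.3.1] false OR false = false
[1.2.3] NOT false = true
[1.2] true AND true AND true = true
[1] false OR true = true
[2.1.1] exactly-one(false, false) = false
[2.1] NOT false = true
[2.2.2] true AND true = true
[2.2] true → true = true
[2.3.2.1] false AND true = false
[2.3.2] NOT false = true
[2.3] false AND true = false
[2] true AND true AND false = false
[root] true → false = false
Overall: false → declined

Declined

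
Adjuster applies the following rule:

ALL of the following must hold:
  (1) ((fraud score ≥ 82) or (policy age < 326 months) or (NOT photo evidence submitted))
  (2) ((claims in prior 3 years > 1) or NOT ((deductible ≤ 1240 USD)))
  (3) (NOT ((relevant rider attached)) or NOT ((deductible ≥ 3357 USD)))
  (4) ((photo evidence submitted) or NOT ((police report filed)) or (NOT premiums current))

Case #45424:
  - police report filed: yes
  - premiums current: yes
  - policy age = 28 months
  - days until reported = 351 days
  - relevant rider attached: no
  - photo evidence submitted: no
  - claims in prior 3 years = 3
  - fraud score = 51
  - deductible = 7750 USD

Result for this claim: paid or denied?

Denied

Atomic conditions:
  fraud score ≥ 82: 51 ≥ 82 is false
  policy age < 326 months: 28 < 326 is true
  NOT photo evidence submitted: no → true
  claims in prior 3 years > 1: 3 > 1 is true
  deductible ≤ 1240 USD: 7750 ≤ 1240 is false
  relevant rider attached: no → false
  deductible ≥ 3357 USD: 7750 ≥ 3357 is true
  photo evidence submitted: no → false
  police report filed: yes → true
  NOT premiums current: yes → false
Combine:
[1] false OR true OR true = true
[2.2] NOT false = true
[2] true OR true = true
[3.1] NOT false = true
[3.2] NOT true = false
[3] true OR false = true
[4.2] NOT true = false
[4] false OR false OR false = false
[root] true AND true AND true AND false = false
Overall: false → denied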